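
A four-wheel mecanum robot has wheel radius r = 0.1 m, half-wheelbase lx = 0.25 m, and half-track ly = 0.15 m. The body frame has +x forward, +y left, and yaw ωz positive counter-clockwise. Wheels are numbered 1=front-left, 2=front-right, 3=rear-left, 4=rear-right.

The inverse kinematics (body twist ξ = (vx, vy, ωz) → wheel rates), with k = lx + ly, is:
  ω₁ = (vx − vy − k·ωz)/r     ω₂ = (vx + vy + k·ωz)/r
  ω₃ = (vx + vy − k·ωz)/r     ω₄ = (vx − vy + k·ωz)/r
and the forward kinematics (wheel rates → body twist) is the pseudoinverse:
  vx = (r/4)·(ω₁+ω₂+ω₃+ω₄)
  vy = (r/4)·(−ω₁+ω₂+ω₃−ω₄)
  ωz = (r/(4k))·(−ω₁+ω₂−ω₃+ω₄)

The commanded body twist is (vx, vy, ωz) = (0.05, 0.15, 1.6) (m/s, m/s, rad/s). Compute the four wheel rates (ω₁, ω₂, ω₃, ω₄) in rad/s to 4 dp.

(-7.4000, 8.4000, -4.4000, 5.4000)

k = lx + ly = 0.25 + 0.15 = 0.4000;  k·ωz = 0.4000·1.6 = 0.6400
ω₁ (FL) = (vx − vy − k·ωz)/r = -0.7400/0.1 = -7.4000
ω₂ (FR) = (vx + vy + k·ωz)/r = 0.8400/0.1 = 8.4000
ω₃ (RL) = (vx + vy − k·ωz)/r = -0.4400/0.1 = -4.4000
ω₄ (RR) = (vx − vy + k·ωz)/r = 0.5400/0.1 = 5.4000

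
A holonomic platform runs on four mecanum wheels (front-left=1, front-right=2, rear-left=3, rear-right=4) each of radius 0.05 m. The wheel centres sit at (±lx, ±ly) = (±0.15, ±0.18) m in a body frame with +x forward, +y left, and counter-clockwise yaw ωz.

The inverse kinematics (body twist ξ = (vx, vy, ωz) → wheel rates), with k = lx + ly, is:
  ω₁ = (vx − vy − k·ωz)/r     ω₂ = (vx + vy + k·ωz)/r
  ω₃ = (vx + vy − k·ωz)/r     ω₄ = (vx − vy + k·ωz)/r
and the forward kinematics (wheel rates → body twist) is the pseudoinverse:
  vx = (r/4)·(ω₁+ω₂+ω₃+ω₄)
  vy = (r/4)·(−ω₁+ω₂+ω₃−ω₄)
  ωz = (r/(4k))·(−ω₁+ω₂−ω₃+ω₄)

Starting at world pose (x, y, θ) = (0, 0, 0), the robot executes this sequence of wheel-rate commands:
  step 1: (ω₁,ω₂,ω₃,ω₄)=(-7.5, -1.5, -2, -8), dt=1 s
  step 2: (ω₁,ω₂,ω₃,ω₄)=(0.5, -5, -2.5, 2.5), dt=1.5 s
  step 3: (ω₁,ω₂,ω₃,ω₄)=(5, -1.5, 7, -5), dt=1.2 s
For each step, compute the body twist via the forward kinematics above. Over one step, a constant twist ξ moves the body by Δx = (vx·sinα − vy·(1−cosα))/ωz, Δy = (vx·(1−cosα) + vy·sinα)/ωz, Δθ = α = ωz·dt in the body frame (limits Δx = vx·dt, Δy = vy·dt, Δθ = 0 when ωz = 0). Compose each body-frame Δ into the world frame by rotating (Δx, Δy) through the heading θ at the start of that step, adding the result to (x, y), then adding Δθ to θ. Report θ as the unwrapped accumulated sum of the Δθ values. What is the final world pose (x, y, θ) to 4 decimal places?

(-0.2177, -0.0082, -0.8693)

step 1: ξ=(vx,vy,ωz)=(-0.2375, 0.1500, 0.0000), dt=1.0 → body Δ=(-0.2375, 0.1500, 0.0000) → world pose (-0.2375, 0.1500, 0.0000)
step 2: ξ=(vx,vy,ωz)=(-0.0563, -0.1313, -0.0189), dt=1.5 → body Δ=(-0.0872, -0.1957, -0.0284) → world pose (-0.3247, -0.0457, -0.0284)
step 3: ξ=(vx,vy,ωz)=(0.0688, 0.0688, -0.7008), dt=1.2 → body Δ=(0.1058, 0.0404, -0.8409) → world pose (-0.2177, -0.0082, -0.8693)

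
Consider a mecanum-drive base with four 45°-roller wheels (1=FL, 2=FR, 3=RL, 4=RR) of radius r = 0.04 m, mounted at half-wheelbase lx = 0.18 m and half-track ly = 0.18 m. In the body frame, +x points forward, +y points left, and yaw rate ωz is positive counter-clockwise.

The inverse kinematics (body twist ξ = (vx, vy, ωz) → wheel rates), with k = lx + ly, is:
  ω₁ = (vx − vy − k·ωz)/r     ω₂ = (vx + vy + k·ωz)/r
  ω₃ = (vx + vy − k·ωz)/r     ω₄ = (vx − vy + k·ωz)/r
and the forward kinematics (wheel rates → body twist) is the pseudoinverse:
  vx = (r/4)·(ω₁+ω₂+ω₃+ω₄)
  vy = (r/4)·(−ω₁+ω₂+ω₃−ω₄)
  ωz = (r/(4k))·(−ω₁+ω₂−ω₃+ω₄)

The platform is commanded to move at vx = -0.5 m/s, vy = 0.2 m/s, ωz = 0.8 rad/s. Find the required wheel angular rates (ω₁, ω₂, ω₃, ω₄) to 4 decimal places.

(-24.7000, -0.3000, -14.7000, -10.3000)

k = lx + ly = 0.18 + 0.18 = 0.3600;  k·ωz = 0.3600·0.8 = 0.2880
ω₁ (FL) = (vx − vy − k·ωz)/r = -0.9880/0.04 = -24.7000
ω₂ (FR) = (vx + vy + k·ωz)/r = -0.0120/0.04 = -0.3000
ω₃ (RL) = (vx + vy − k·ωz)/r = -0.5880/0.04 = -14.7000
ω₄ (RR) = (vx − vy + k·ωz)/r = -0.4120/0.04 = -10.3000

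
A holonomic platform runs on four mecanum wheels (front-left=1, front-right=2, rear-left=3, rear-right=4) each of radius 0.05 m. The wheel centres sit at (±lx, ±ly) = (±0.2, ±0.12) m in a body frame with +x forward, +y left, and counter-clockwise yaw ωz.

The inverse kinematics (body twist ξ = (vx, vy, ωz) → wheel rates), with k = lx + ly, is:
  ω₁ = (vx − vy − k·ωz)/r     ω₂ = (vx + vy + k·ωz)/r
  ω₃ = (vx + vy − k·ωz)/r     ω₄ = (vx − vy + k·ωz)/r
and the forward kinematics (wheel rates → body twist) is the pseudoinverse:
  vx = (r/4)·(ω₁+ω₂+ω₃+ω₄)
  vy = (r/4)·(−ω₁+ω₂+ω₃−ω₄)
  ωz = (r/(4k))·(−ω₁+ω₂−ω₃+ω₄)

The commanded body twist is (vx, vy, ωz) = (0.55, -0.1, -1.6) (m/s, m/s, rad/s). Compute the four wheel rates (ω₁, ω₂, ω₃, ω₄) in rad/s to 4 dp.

(23.2400, -1.2400, 19.2400, 2.7600)

k = lx + ly = 0.2 + 0.12 = 0.3200;  k·ωz = 0.3200·-1.6 = -0.5120
ω₁ (FL) = (vx − vy − k·ωz)/r = 1.1620/0.05 = 23.2400
ω₂ (FR) = (vx + vy + k·ωz)/r = -0.0620/0.05 = -1.2400
ω₃ (RL) = (vx + vy − k·ωz)/r = 0.9620/0.05 = 19.2400
ω₄ (RR) = (vx − vy + k·ωz)/r = 0.1380/0.05 = 2.7600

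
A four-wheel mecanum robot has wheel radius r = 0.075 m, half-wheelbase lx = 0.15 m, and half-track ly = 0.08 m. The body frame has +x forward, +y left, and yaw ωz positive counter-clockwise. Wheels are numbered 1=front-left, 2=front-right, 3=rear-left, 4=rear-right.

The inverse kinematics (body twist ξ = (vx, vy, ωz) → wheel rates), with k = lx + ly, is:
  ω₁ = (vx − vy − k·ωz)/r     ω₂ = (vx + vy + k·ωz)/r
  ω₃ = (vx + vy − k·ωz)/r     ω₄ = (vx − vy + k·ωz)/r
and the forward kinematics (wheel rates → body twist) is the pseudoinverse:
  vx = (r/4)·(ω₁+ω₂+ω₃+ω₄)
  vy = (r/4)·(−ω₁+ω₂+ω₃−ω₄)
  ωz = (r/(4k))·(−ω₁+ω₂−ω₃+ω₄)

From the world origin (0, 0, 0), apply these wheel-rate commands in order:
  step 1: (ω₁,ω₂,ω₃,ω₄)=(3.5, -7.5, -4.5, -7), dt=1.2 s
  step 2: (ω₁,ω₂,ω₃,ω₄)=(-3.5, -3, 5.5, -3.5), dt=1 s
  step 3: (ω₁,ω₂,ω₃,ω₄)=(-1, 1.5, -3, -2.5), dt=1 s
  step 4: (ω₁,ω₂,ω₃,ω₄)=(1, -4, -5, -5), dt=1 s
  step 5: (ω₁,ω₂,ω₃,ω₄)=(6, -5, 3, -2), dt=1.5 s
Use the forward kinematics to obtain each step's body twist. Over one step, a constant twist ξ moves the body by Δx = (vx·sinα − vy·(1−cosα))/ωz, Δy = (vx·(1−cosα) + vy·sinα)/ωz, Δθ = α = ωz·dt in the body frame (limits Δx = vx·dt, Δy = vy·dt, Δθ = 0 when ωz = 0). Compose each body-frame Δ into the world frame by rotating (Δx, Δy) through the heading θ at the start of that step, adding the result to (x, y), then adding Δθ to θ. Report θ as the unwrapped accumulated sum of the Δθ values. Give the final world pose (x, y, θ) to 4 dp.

(-0.1549, 0.6038, -4.1332)

step 1: ξ=(vx,vy,ωz)=(-0.2906, -0.1594, -1.1005), dt=1.2 → body Δ=(-0.3648, 0.0584, -1.3207) → world pose (-0.3648, 0.0584, -1.3207)
step 2: ξ=(vx,vy,ωz)=(-0.0844, 0.1781, -0.6929), dt=1.0 → body Δ=(-0.0185, 0.1923, -0.6929) → world pose (-0.1831, 0.1239, -2.0136)
step 3: ξ=(vx,vy,ωz)=(-0.0938, 0.0375, 0.2446), dt=1.0 → body Δ=(-0.0974, 0.0257, 0.2446) → world pose (-0.1181, 0.2009, -1.7690)
step 4: ξ=(vx,vy,ωz)=(-0.2437, -0.0938, -0.4076), dt=1.0 → body Δ=(-0.2559, -0.0422, -0.4076) → world pose (-0.1091, 0.4601, -2.1766)
step 5: ξ=(vx,vy,ωz)=(0.0375, -0.1125, -1.3043), dt=1.5 → body Δ=(-0.0921, -0.1195, -1.9565) → world pose (-0.1549, 0.6038, -4.1332)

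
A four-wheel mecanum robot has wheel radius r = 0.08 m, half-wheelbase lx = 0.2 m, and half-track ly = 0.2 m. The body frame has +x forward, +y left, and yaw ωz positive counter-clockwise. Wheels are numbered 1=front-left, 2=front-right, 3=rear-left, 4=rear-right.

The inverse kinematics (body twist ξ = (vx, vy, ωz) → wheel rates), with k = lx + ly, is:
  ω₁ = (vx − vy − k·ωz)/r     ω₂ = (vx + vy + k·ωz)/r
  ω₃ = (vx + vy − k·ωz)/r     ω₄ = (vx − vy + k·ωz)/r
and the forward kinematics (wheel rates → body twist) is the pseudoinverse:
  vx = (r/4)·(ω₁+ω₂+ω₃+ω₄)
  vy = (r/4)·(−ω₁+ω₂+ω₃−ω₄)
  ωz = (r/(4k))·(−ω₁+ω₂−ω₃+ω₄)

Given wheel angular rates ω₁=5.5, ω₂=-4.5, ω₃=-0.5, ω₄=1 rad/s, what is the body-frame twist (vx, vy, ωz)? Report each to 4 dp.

(0.0300, -0.2300, -0.4250)

k = lx + ly = 0.2 + 0.2 = 0.4000
ω₁+ω₂+ω₃+ω₄ = 1.5000  →  vx = (0.08/4)·1.5000 = 0.0300
−ω₁+ω₂+ω₃−ω₄ = -11.5000  →  vy = (0.08/4)·-11.5000 = -0.2300
−ω₁+ω₂−ω₃+ω₄ = -8.5000  →  ωz = (0.08/1.6000)·-8.5000 = -0.4250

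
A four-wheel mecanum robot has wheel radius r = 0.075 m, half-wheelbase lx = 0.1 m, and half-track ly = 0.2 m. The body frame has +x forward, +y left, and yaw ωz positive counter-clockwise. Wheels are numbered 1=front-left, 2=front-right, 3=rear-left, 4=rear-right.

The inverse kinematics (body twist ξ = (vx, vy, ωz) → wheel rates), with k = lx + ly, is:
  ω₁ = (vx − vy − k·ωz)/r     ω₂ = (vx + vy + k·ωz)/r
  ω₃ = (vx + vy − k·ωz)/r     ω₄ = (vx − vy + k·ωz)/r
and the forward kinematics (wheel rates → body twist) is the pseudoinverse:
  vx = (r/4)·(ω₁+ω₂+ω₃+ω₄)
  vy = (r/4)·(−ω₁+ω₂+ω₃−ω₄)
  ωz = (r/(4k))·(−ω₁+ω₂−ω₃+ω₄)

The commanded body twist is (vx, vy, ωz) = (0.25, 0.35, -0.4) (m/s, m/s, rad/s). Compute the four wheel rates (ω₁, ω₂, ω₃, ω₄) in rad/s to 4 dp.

k = lx + ly = 0.1 + 0.2 = 0.3000;  k·ωz = 0.3000·-0.4 = -0.1200
ω₁ (FL) = (vx − vy − k·ωz)/r = 0.0200/0.075 = 0.2667
ω₂ (FR) = (vx + vy + k·ωz)/r = 0.4800/0.075 = 6.4000
ω₃ (RL) = (vx + vy − k·ωz)/r = 0.7200/0.075 = 9.6000
ω₄ (RR) = (vx − vy + k·ωz)/r = -0.2200/0.075 = -2.9333

(0.2667, 6.4000, 9.6000, -2.9333)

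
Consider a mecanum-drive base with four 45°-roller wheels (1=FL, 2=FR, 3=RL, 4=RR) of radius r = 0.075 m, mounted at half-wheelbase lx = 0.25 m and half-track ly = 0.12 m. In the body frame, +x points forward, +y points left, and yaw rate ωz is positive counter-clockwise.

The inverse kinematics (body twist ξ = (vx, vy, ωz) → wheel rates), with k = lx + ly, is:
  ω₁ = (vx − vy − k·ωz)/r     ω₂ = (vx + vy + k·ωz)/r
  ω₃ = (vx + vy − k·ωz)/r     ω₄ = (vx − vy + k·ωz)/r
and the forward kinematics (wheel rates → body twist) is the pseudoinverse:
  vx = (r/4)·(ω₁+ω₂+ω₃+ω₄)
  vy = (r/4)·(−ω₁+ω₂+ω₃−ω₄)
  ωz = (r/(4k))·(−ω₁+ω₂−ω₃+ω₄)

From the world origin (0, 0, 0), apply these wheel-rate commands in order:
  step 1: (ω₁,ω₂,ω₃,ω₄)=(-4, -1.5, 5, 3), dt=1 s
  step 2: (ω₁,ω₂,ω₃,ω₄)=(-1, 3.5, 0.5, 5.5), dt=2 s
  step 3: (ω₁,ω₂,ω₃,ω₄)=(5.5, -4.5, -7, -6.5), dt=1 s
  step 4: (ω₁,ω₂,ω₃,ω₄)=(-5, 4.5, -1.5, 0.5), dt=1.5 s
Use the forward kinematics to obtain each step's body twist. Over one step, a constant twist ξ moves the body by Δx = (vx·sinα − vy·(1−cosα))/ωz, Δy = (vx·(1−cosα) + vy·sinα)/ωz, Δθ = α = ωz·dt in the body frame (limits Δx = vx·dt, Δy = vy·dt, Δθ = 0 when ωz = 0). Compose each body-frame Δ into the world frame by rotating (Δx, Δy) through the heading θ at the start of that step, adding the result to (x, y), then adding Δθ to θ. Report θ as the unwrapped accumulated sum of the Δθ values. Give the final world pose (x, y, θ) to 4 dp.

step 1: ξ=(vx,vy,ωz)=(0.0469, 0.0844, 0.0253), dt=1.0 → body Δ=(0.0458, 0.0850, 0.0253) → world pose (0.0458, 0.0850, 0.0253)
step 2: ξ=(vx,vy,ωz)=(0.1594, -0.0094, 0.4814), dt=2.0 → body Δ=(0.2801, 0.1260, 0.9628) → world pose (0.3226, 0.2180, 0.9882)
step 3: ξ=(vx,vy,ωz)=(-0.2344, -0.1969, -0.4814), dt=1.0 → body Δ=(-0.2719, -0.1340, -0.4814) → world pose (0.2849, -0.0828, 0.5068)
step 4: ξ=(vx,vy,ωz)=(-0.0281, 0.1406, 0.5828), dt=1.5 → body Δ=(-0.1235, 0.1678, 0.8742) → world pose (0.0955, 0.0040, 1.3809)

(0.0955, 0.0040, 1.3809)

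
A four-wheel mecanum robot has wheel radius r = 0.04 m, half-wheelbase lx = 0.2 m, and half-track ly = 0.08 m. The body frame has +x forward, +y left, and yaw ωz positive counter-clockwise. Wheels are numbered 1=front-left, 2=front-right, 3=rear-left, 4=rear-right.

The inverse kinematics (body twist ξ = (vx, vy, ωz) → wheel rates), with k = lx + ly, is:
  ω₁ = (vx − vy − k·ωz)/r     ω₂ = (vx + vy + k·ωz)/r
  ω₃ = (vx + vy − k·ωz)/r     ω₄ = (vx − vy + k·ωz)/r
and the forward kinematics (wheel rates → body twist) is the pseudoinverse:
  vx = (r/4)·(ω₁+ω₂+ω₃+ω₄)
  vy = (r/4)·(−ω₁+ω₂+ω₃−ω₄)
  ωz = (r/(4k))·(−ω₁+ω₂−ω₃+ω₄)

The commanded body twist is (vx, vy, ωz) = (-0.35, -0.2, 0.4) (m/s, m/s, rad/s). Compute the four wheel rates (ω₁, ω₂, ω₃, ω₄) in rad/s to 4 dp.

(-6.5500, -10.9500, -16.5500, -0.9500)

k = lx + ly = 0.2 + 0.08 = 0.2800;  k·ωz = 0.2800·0.4 = 0.1120
ω₁ (FL) = (vx − vy − k·ωz)/r = -0.2620/0.04 = -6.5500
ω₂ (FR) = (vx + vy + k·ωz)/r = -0.4380/0.04 = -10.9500
ω₃ (RL) = (vx + vy − k·ωz)/r = -0.6620/0.04 = -16.5500
ω₄ (RR) = (vx − vy + k·ωz)/r = -0.0380/0.04 = -0.9500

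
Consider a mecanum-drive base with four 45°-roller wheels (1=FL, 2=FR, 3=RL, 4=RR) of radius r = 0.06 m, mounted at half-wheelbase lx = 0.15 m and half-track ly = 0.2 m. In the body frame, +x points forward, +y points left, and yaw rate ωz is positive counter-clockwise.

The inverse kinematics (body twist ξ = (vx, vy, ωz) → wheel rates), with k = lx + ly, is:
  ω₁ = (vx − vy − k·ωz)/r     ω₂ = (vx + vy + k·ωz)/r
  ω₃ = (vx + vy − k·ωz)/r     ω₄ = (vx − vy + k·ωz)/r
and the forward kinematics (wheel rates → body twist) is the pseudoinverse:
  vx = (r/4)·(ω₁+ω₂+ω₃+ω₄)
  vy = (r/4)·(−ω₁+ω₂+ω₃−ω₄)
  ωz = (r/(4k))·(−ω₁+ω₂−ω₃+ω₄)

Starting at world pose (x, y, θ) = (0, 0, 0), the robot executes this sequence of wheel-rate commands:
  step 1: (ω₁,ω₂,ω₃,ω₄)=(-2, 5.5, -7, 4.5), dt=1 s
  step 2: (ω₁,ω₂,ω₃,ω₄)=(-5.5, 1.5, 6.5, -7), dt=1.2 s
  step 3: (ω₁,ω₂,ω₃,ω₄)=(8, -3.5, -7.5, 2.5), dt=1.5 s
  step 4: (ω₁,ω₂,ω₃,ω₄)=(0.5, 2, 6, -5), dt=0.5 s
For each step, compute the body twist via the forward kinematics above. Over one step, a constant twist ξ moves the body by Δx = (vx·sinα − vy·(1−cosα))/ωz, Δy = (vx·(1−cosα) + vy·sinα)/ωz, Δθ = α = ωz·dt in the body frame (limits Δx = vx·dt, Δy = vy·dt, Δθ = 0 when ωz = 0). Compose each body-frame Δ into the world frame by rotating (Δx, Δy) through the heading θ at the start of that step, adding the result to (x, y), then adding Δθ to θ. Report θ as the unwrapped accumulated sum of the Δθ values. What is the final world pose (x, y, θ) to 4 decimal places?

step 1: ξ=(vx,vy,ωz)=(0.0150, -0.0600, 0.8143), dt=1.0 → body Δ=(0.0365, -0.0478, 0.8143) → world pose (0.0365, -0.0478, 0.8143)
step 2: ξ=(vx,vy,ωz)=(-0.0675, 0.3075, -0.2786), dt=1.2 → body Δ=(-0.0184, 0.3756, -0.3343) → world pose (-0.2493, 0.1966, 0.4800)
step 3: ξ=(vx,vy,ωz)=(-0.0075, -0.3225, -0.0643), dt=1.5 → body Δ=(-0.0345, -0.4825, -0.0964) → world pose (-0.0571, -0.2473, 0.3836)
step 4: ξ=(vx,vy,ωz)=(0.0525, 0.1875, -0.4071), dt=0.5 → body Δ=(0.0356, 0.0904, -0.2036) → world pose (-0.0580, -0.1501, 0.1800)

(-0.0580, -0.1501, 0.1800)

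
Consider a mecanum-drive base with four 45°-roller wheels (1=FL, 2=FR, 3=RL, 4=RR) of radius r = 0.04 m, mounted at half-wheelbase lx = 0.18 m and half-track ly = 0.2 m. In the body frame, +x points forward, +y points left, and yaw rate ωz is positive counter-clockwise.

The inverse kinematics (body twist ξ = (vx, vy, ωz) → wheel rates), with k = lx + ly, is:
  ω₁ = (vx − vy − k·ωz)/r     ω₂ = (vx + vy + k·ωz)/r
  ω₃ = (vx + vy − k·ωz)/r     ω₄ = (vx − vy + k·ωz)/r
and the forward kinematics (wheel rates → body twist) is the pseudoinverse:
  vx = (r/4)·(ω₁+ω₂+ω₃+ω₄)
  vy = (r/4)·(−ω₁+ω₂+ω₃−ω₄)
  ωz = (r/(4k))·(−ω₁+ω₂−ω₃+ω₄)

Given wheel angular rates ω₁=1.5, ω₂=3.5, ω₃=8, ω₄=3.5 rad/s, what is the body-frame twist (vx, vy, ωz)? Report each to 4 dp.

(0.1650, 0.0650, -0.0658)

k = lx + ly = 0.18 + 0.2 = 0.3800
ω₁+ω₂+ω₃+ω₄ = 16.5000  →  vx = (0.04/4)·16.5000 = 0.1650
−ω₁+ω₂+ω₃−ω₄ = 6.5000  →  vy = (0.04/4)·6.5000 = 0.0650
−ω₁+ω₂−ω₃+ω₄ = -2.5000  →  ωz = (0.04/1.5200)·-2.5000 = -0.0658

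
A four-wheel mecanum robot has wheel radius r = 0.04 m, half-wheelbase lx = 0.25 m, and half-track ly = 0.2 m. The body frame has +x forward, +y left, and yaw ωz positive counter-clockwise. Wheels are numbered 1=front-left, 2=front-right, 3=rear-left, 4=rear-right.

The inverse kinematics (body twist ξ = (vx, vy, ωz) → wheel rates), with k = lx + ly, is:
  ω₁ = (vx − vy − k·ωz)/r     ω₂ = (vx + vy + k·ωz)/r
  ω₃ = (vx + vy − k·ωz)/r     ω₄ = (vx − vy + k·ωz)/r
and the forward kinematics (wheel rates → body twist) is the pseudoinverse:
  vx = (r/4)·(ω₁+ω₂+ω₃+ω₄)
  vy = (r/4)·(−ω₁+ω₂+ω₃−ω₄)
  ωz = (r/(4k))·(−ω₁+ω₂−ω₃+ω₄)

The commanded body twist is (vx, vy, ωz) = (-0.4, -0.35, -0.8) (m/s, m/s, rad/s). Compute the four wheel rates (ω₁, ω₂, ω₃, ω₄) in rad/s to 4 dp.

k = lx + ly = 0.25 + 0.2 = 0.4500;  k·ωz = 0.4500·-0.8 = -0.3600
ω₁ (FL) = (vx − vy − k·ωz)/r = 0.3100/0.04 = 7.7500
ω₂ (FR) = (vx + vy + k·ωz)/r = -1.1100/0.04 = -27.7500
ω₃ (RL) = (vx + vy − k·ωz)/r = -0.3900/0.04 = -9.7500
ω₄ (RR) = (vx − vy + k·ωz)/r = -0.4100/0.04 = -10.2500

(7.7500, -27.7500, -9.7500, -10.2500)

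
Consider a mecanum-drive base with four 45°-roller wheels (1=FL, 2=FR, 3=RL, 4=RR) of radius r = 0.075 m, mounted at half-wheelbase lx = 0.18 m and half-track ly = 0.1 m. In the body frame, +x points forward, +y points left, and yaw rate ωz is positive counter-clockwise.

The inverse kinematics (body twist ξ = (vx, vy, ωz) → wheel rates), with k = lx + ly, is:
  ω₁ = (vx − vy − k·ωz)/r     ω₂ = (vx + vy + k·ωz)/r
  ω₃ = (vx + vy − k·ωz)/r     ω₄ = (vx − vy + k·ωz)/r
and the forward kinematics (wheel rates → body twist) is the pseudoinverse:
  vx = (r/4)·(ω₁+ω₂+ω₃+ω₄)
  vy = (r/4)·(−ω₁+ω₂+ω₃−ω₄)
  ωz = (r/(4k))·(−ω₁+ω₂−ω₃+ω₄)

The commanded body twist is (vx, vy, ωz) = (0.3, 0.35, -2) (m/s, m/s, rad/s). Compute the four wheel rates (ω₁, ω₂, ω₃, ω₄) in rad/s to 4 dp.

(6.8000, 1.2000, 16.1333, -8.1333)

k = lx + ly = 0.18 + 0.1 = 0.2800;  k·ωz = 0.2800·-2 = -0.5600
ω₁ (FL) = (vx − vy − k·ωz)/r = 0.5100/0.075 = 6.8000
ω₂ (FR) = (vx + vy + k·ωz)/r = 0.0900/0.075 = 1.2000
ω₃ (RL) = (vx + vy − k·ωz)/r = 1.2100/0.075 = 16.1333
ω₄ (RR) = (vx − vy + k·ωz)/r = -0.6100/0.075 = -8.1333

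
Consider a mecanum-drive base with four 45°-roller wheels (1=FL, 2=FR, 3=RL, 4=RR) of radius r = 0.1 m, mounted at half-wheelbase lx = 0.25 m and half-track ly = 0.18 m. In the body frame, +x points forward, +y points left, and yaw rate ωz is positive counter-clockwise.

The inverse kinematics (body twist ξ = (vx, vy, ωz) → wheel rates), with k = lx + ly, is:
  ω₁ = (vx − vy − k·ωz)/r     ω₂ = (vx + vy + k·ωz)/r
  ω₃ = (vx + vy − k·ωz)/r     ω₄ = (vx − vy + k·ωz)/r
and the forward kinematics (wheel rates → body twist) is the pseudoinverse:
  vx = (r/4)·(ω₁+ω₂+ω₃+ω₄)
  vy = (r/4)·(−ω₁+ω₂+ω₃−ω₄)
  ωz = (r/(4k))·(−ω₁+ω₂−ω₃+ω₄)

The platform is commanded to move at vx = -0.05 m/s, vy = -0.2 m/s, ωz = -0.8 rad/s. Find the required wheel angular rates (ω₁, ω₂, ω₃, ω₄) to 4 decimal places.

(4.9400, -5.9400, 0.9400, -1.9400)

k = lx + ly = 0.25 + 0.18 = 0.4300;  k·ωz = 0.4300·-0.8 = -0.3440
ω₁ (FL) = (vx − vy − k·ωz)/r = 0.4940/0.1 = 4.9400
ω₂ (FR) = (vx + vy + k·ωz)/r = -0.5940/0.1 = -5.9400
ω₃ (RL) = (vx + vy − k·ωz)/r = 0.0940/0.1 = 0.9400
ω₄ (RR) = (vx − vy + k·ωz)/r = -0.1940/0.1 = -1.9400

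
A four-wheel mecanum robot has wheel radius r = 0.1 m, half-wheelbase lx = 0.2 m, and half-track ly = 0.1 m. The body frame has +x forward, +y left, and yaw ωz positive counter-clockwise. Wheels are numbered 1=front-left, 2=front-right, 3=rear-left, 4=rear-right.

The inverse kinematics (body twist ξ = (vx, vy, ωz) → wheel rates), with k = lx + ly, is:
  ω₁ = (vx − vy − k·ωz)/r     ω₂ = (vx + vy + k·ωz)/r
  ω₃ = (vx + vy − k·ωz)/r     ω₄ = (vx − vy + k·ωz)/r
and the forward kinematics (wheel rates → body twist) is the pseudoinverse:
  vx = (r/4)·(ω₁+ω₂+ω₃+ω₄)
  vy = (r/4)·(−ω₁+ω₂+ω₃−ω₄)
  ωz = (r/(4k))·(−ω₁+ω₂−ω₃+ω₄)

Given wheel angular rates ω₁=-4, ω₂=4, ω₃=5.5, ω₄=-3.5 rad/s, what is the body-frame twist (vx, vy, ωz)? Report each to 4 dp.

(0.0500, 0.4250, -0.0833)

k = lx + ly = 0.2 + 0.1 = 0.3000
ω₁+ω₂+ω₃+ω₄ = 2.0000  →  vx = (0.1/4)·2.0000 = 0.0500
−ω₁+ω₂+ω₃−ω₄ = 17.0000  →  vy = (0.1/4)·17.0000 = 0.4250
−ω₁+ω₂−ω₃+ω₄ = -1.0000  →  ωz = (0.1/1.2000)·-1.0000 = -0.0833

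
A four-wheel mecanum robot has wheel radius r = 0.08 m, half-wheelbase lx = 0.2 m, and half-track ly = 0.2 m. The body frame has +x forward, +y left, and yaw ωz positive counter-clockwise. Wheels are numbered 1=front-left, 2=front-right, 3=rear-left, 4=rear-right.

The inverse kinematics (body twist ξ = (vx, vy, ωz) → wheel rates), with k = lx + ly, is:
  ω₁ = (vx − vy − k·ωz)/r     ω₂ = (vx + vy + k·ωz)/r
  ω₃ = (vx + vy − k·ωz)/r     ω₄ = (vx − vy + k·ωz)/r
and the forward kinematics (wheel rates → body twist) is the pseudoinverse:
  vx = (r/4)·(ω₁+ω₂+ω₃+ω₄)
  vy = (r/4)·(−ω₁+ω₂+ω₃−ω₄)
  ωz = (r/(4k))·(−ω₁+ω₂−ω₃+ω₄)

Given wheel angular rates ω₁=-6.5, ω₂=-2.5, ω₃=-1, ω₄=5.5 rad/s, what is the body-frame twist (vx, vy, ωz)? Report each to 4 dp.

(-0.0900, -0.0500, 0.5250)

k = lx + ly = 0.2 + 0.2 = 0.4000
ω₁+ω₂+ω₃+ω₄ = -4.5000  →  vx = (0.08/4)·-4.5000 = -0.0900
−ω₁+ω₂+ω₃−ω₄ = -2.5000  →  vy = (0.08/4)·-2.5000 = -0.0500
−ω₁+ω₂−ω₃+ω₄ = 10.5000  →  ωz = (0.08/1.6000)·10.5000 = 0.5250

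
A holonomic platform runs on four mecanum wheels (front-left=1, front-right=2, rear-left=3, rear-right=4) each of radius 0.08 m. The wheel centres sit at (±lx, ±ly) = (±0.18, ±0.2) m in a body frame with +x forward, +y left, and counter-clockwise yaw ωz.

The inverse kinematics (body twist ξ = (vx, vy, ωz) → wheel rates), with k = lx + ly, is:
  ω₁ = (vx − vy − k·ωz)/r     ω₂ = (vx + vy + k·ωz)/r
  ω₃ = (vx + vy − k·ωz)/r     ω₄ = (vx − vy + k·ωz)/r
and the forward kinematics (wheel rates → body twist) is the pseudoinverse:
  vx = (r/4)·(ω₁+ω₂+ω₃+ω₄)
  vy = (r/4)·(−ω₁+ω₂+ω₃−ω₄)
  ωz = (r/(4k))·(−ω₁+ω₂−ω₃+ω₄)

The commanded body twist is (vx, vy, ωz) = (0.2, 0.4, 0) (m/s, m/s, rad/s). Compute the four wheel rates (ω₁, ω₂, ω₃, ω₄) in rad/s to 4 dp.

(-2.5000, 7.5000, 7.5000, -2.5000)

k = lx + ly = 0.18 + 0.2 = 0.3800;  k·ωz = 0.3800·0 = 0.0000
ω₁ (FL) = (vx − vy − k·ωz)/r = -0.2000/0.08 = -2.5000
ω₂ (FR) = (vx + vy + k·ωz)/r = 0.6000/0.08 = 7.5000
ω₃ (RL) = (vx + vy − k·ωz)/r = 0.6000/0.08 = 7.5000
ω₄ (RR) = (vx − vy + k·ωz)/r = -0.2000/0.08 = -2.5000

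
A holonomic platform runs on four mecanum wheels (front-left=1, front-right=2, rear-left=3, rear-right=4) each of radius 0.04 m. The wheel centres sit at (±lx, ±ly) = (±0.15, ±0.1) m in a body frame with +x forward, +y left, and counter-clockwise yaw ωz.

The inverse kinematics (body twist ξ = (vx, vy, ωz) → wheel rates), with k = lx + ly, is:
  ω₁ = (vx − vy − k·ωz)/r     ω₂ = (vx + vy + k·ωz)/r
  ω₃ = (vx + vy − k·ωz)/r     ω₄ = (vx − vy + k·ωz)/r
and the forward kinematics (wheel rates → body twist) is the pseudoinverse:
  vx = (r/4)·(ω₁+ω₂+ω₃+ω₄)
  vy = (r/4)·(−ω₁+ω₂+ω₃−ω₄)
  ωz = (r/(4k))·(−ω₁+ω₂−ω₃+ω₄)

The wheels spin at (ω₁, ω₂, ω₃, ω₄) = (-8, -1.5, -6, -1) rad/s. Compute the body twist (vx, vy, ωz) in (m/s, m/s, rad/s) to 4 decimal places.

k = lx + ly = 0.15 + 0.1 = 0.2500
ω₁+ω₂+ω₃+ω₄ = -16.5000  →  vx = (0.04/4)·-16.5000 = -0.1650
−ω₁+ω₂+ω₃−ω₄ = 1.5000  →  vy = (0.04/4)·1.5000 = 0.0150
−ω₁+ω₂−ω₃+ω₄ = 11.5000  →  ωz = (0.04/1.0000)·11.5000 = 0.4600

(-0.1650, 0.0150, 0.4600)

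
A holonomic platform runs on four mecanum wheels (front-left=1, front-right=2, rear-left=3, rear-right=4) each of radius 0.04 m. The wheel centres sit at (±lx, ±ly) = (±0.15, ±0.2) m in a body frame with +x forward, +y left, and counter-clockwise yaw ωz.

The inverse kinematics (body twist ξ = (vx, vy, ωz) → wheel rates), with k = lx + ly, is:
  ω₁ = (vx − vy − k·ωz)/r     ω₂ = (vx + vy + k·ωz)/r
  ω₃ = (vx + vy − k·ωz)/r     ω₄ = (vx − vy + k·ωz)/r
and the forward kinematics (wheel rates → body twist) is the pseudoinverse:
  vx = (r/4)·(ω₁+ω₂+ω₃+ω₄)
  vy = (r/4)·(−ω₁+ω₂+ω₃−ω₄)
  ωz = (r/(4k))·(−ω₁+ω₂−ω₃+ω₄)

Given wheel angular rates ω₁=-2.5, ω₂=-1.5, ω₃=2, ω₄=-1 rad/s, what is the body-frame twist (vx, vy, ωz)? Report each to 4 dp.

(-0.0300, 0.0400, -0.0571)

k = lx + ly = 0.15 + 0.2 = 0.3500
ω₁+ω₂+ω₃+ω₄ = -3.0000  →  vx = (0.04/4)·-3.0000 = -0.0300
−ω₁+ω₂+ω₃−ω₄ = 4.0000  →  vy = (0.04/4)·4.0000 = 0.0400
−ω₁+ω₂−ω₃+ω₄ = -2.0000  →  ωz = (0.04/1.4000)·-2.0000 = -0.0571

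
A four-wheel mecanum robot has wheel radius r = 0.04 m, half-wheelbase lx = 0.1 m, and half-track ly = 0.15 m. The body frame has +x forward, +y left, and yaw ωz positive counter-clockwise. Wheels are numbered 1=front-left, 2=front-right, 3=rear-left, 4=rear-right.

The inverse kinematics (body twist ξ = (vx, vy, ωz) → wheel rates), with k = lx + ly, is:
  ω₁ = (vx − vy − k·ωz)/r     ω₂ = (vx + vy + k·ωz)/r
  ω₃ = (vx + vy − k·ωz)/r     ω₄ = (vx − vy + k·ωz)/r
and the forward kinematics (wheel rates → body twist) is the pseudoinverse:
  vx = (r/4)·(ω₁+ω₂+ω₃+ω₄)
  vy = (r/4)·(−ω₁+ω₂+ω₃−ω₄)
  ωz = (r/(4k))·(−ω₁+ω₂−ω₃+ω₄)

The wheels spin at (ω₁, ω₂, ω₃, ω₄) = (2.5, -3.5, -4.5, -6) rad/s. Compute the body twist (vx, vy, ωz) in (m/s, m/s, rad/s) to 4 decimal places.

k = lx + ly = 0.1 + 0.15 = 0.2500
ω₁+ω₂+ω₃+ω₄ = -11.5000  →  vx = (0.04/4)·-11.5000 = -0.1150
−ω₁+ω₂+ω₃−ω₄ = -4.5000  →  vy = (0.04/4)·-4.5000 = -0.0450
−ω₁+ω₂−ω₃+ω₄ = -7.5000  →  ωz = (0.04/1.0000)·-7.5000 = -0.3000

(-0.1150, -0.0450, -0.3000)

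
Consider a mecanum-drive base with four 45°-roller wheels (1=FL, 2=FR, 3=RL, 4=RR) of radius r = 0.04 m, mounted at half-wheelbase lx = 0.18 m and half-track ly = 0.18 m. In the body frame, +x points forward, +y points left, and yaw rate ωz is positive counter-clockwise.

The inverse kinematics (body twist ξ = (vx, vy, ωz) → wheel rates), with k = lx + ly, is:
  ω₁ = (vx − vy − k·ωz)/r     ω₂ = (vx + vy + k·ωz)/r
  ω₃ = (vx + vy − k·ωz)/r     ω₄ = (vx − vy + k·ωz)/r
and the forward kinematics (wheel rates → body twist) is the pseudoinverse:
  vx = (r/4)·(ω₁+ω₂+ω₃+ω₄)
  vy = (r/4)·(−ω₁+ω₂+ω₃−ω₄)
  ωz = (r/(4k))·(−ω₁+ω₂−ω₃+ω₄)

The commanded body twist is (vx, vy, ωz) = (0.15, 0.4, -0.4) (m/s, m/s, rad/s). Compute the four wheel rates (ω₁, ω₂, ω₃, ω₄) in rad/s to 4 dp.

k = lx + ly = 0.18 + 0.18 = 0.3600;  k·ωz = 0.3600·-0.4 = -0.1440
ω₁ (FL) = (vx − vy − k·ωz)/r = -0.1060/0.04 = -2.6500
ω₂ (FR) = (vx + vy + k·ωz)/r = 0.4060/0.04 = 10.1500
ω₃ (RL) = (vx + vy − k·ωz)/r = 0.6940/0.04 = 17.3500
ω₄ (RR) = (vx − vy + k·ωz)/r = -0.3940/0.04 = -9.8500

(-2.6500, 10.1500, 17.3500, -9.8500)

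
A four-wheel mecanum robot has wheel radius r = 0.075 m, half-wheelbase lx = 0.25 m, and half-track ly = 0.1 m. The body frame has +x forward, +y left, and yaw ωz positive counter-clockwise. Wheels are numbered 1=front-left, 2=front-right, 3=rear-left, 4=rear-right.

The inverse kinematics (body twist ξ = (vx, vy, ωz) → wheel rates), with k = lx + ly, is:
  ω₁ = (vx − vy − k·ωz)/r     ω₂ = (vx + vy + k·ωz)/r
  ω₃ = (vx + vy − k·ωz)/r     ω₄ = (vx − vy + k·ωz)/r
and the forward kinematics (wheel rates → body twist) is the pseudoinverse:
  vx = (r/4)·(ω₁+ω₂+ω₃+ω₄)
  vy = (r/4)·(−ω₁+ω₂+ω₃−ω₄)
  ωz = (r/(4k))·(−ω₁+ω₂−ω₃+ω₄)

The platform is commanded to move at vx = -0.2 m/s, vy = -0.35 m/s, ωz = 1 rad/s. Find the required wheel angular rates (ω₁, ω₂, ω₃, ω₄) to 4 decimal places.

k = lx + ly = 0.25 + 0.1 = 0.3500;  k·ωz = 0.3500·1 = 0.3500
ω₁ (FL) = (vx − vy − k·ωz)/r = -0.2000/0.075 = -2.6667
ω₂ (FR) = (vx + vy + k·ωz)/r = -0.2000/0.075 = -2.6667
ω₃ (RL) = (vx + vy − k·ωz)/r = -0.9000/0.075 = -12.0000
ω₄ (RR) = (vx − vy + k·ωz)/r = 0.5000/0.075 = 6.6667

(-2.6667, -2.6667, -12.0000, 6.6667)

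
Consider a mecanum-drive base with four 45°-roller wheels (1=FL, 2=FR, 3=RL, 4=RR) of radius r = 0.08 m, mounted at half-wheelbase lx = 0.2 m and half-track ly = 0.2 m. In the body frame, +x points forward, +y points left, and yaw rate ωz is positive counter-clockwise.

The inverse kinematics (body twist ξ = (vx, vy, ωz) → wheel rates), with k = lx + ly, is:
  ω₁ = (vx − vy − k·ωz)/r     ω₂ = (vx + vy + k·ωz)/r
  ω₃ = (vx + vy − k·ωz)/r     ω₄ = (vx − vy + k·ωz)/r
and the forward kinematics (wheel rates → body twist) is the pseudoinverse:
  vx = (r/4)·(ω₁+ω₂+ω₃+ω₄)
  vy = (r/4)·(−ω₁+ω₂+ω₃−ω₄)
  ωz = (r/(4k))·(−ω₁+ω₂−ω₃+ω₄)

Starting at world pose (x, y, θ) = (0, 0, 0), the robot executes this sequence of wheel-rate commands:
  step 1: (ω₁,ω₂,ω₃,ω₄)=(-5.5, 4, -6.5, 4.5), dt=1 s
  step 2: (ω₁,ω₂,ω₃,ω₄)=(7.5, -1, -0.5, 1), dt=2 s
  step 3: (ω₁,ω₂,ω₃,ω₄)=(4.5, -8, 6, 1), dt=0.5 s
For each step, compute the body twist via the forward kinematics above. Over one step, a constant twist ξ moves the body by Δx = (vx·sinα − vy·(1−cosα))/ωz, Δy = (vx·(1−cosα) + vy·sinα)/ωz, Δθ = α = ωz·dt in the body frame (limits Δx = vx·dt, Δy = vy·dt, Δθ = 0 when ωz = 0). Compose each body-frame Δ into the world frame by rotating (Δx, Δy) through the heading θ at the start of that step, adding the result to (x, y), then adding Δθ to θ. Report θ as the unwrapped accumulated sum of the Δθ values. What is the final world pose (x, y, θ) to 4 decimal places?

(0.4572, -0.2627, -0.1125)

step 1: ξ=(vx,vy,ωz)=(-0.0700, -0.0300, 1.0250), dt=1.0 → body Δ=(-0.0443, -0.0579, 1.0250) → world pose (-0.0443, -0.0579, 1.0250)
step 2: ξ=(vx,vy,ωz)=(0.1400, -0.2000, -0.3500), dt=2.0 → body Δ=(0.1233, -0.4622, -0.7000) → world pose (0.4148, -0.1924, 0.3250)
step 3: ξ=(vx,vy,ωz)=(0.0700, -0.1500, -0.8750), dt=0.5 → body Δ=(0.0177, -0.0802, -0.4375) → world pose (0.4572, -0.2627, -0.1125)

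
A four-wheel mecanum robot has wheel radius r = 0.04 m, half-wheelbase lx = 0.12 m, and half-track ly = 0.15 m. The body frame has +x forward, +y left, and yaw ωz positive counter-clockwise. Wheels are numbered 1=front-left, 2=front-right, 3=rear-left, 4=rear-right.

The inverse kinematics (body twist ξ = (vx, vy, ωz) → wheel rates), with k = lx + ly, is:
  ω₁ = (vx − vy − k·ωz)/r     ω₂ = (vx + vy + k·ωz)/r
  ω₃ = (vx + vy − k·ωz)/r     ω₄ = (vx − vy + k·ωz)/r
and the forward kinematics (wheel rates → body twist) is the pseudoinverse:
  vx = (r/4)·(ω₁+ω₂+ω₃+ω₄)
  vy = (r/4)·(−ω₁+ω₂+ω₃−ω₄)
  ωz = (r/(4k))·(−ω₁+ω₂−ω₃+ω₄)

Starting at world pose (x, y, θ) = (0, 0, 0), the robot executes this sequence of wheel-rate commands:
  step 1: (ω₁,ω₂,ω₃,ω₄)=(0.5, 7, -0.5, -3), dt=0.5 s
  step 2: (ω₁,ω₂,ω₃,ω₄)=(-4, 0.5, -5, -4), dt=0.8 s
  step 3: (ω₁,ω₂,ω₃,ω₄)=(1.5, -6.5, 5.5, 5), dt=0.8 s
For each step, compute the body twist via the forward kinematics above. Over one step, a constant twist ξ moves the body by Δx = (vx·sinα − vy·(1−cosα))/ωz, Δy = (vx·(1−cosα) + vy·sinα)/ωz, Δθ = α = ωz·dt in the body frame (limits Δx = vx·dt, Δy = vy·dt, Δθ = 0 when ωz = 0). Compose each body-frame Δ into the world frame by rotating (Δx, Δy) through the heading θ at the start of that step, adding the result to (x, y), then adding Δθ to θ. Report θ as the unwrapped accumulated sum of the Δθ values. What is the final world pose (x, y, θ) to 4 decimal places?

(-0.0345, 0.0032, -0.0148)

step 1: ξ=(vx,vy,ωz)=(0.0400, 0.0900, 0.1481), dt=0.5 → body Δ=(0.0183, 0.0457, 0.0741) → world pose (0.0183, 0.0457, 0.0741)
step 2: ξ=(vx,vy,ωz)=(-0.1250, 0.0350, 0.2037), dt=0.8 → body Δ=(-0.1018, 0.0197, 0.1630) → world pose (-0.0847, 0.0579, 0.2370)
step 3: ξ=(vx,vy,ωz)=(0.0550, -0.0750, -0.3148), dt=0.8 → body Δ=(0.0360, -0.0649, -0.2519) → world pose (-0.0345, 0.0032, -0.0148)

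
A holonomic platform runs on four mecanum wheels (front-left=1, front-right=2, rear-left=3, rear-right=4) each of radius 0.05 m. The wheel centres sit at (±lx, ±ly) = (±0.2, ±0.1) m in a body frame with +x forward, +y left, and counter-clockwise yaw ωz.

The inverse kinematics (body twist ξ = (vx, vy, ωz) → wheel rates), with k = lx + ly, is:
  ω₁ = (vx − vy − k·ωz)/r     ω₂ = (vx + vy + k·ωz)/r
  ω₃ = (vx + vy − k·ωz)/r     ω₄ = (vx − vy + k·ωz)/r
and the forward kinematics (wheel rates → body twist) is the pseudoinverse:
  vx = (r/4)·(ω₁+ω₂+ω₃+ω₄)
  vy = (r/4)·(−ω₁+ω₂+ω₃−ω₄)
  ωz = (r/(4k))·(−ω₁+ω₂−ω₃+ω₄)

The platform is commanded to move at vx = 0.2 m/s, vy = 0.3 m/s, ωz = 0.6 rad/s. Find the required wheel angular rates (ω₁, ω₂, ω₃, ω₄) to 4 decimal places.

(-5.6000, 13.6000, 6.4000, 1.6000)

k = lx + ly = 0.2 + 0.1 = 0.3000;  k·ωz = 0.3000·0.6 = 0.1800
ω₁ (FL) = (vx − vy − k·ωz)/r = -0.2800/0.05 = -5.6000
ω₂ (FR) = (vx + vy + k·ωz)/r = 0.6800/0.05 = 13.6000
ω₃ (RL) = (vx + vy − k·ωz)/r = 0.3200/0.05 = 6.4000
ω₄ (RR) = (vx − vy + k·ωz)/r = 0.0800/0.05 = 1.6000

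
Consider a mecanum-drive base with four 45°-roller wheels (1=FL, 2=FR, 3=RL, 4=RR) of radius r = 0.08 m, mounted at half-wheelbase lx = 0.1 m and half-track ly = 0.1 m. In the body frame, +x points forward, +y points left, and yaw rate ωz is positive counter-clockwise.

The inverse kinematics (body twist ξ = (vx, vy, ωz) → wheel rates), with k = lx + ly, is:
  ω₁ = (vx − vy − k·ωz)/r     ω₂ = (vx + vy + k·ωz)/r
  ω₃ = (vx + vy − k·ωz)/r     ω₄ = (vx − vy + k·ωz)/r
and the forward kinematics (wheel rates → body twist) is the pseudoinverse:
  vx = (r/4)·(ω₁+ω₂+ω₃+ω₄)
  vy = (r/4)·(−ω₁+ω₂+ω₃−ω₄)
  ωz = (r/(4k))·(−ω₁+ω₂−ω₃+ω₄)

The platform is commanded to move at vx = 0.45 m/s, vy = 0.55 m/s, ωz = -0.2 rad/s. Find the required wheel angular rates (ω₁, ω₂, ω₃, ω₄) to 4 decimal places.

k = lx + ly = 0.1 + 0.1 = 0.2000;  k·ωz = 0.2000·-0.2 = -0.0400
ω₁ (FL) = (vx − vy − k·ωz)/r = -0.0600/0.08 = -0.7500
ω₂ (FR) = (vx + vy + k·ωz)/r = 0.9600/0.08 = 12.0000
ω₃ (RL) = (vx + vy − k·ωz)/r = 1.0400/0.08 = 13.0000
ω₄ (RR) = (vx − vy + k·ωz)/r = -0.1400/0.08 = -1.7500

(-0.7500, 12.0000, 13.0000, -1.7500)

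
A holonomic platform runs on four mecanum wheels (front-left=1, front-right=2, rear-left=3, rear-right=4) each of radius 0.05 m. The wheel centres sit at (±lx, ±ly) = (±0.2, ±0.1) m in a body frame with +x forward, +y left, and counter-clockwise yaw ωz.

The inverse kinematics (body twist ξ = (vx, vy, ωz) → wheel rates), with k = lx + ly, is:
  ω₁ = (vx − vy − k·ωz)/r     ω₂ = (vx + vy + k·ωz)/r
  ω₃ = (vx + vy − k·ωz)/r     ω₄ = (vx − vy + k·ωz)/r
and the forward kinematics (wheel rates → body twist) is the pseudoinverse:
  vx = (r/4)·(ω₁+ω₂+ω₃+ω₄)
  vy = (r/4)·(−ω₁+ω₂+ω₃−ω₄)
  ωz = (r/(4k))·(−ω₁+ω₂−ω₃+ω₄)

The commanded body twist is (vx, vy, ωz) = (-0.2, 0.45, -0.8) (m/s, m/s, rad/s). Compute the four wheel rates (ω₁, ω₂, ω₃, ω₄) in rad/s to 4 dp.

(-8.2000, 0.2000, 9.8000, -17.8000)

k = lx + ly = 0.2 + 0.1 = 0.3000;  k·ωz = 0.3000·-0.8 = -0.2400
ω₁ (FL) = (vx − vy − k·ωz)/r = -0.4100/0.05 = -8.2000
ω₂ (FR) = (vx + vy + k·ωz)/r = 0.0100/0.05 = 0.2000
ω₃ (RL) = (vx + vy − k·ωz)/r = 0.4900/0.05 = 9.8000
ω₄ (RR) = (vx − vy + k·ωz)/r = -0.8900/0.05 = -17.8000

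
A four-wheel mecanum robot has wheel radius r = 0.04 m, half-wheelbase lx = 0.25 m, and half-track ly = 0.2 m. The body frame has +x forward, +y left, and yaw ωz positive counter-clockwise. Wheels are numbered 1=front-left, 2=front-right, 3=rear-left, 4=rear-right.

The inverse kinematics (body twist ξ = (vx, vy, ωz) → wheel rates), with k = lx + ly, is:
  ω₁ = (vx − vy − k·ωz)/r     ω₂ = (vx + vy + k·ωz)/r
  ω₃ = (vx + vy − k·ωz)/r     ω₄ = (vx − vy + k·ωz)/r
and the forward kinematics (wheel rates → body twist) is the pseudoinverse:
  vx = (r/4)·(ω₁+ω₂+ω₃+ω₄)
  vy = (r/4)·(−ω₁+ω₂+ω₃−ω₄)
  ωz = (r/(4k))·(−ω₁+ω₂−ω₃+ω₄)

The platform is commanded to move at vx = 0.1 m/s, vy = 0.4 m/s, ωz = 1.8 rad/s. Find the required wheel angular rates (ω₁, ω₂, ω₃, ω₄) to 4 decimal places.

(-27.7500, 32.7500, -7.7500, 12.7500)

k = lx + ly = 0.25 + 0.2 = 0.4500;  k·ωz = 0.4500·1.8 = 0.8100
ω₁ (FL) = (vx − vy − k·ωz)/r = -1.1100/0.04 = -27.7500
ω₂ (FR) = (vx + vy + k·ωz)/r = 1.3100/0.04 = 32.7500
ω₃ (RL) = (vx + vy − k·ωz)/r = -0.3100/0.04 = -7.7500
ω₄ (RR) = (vx − vy + k·ωz)/r = 0.5100/0.04 = 12.7500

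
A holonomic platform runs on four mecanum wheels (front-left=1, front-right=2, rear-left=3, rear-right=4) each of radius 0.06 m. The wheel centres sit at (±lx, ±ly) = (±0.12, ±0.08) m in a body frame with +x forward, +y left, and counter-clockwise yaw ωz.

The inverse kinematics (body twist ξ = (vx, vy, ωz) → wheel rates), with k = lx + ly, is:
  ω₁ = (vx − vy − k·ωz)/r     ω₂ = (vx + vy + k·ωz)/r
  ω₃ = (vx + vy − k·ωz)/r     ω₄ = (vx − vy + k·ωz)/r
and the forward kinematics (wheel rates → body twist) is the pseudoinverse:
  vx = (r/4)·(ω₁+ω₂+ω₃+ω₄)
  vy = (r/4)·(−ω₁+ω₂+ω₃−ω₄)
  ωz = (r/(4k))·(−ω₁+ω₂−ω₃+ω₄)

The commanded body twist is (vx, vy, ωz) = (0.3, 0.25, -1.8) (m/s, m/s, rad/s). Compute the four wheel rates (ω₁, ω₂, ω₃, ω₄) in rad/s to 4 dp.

k = lx + ly = 0.12 + 0.08 = 0.2000;  k·ωz = 0.2000·-1.8 = -0.3600
ω₁ (FL) = (vx − vy − k·ωz)/r = 0.4100/0.06 = 6.8333
ω₂ (FR) = (vx + vy + k·ωz)/r = 0.1900/0.06 = 3.1667
ω₃ (RL) = (vx + vy − k·ωz)/r = 0.9100/0.06 = 15.1667
ω₄ (RR) = (vx − vy + k·ωz)/r = -0.3100/0.06 = -5.1667

(6.8333, 3.1667, 15.1667, -5.1667)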